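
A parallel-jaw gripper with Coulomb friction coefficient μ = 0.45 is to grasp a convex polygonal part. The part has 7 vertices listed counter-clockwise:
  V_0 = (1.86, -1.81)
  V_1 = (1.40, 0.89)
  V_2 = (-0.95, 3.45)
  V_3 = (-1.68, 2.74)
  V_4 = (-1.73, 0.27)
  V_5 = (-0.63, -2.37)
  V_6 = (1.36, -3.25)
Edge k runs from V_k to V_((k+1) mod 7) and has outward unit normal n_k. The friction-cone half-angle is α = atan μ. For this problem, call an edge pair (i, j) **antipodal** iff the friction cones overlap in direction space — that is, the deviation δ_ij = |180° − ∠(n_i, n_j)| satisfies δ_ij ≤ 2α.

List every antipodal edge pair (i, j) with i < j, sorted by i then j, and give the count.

count = 8; pairs: (0,3), (0,4), (1,3), (1,4), (1,5), (2,6), (3,6), (4,6)

α = atan 0.45 = 24.23°;  2α = 48.46°
n_0 = (+0.9858, +0.1680)
n_1 = (+0.7367, +0.6762)
n_2 = (-0.6972, +0.7169)
n_3 = (-0.9998, +0.0202)
n_4 = (-0.9231, -0.3846)
n_5 = (-0.4044, -0.9146)
n_6 = (+0.9447, -0.3280)
  (0,1): δ = 147.12°  ·
  (0,2): δ = 55.46°  ·
  (0,3): δ = 10.83°  ✓
  (0,4): δ = 12.95°  ✓
  (0,5): δ = 56.48°  ·
  (0,6): δ = 151.18°  ·
  (1,2): δ = 88.35°  ·
  (1,3): δ = 43.71°  ✓
  (1,4): δ = 19.93°  ✓
  (1,5): δ = 23.59°  ✓
  (1,6): δ = 118.30°  ·
  (2,3): δ = 135.36°  ·
  (2,4): δ = 111.58°  ·
  (2,5): δ = 68.06°  ·
  (2,6): δ = 26.65°  ✓
  (3,4): δ = 156.22°  ·
  (3,5): δ = 112.70°  ·
  (3,6): δ = 17.99°  ✓
  (4,5): δ = 136.48°  ·
  (4,6): δ = 41.77°  ✓
  (5,6): δ = 85.29°  ·
antipodal pairs: 8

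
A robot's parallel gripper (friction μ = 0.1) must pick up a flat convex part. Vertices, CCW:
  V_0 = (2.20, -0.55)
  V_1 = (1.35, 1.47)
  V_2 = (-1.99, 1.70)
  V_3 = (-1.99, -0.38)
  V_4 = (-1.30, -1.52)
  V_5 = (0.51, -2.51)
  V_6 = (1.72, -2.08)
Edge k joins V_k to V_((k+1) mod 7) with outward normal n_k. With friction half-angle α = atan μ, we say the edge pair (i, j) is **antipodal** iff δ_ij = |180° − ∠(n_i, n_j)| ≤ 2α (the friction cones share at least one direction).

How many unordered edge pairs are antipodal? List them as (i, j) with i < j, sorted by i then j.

count = 1; pairs: (0,3)

α = atan 0.1 = 5.71°;  2α = 11.42°
n_0 = (+0.9217, +0.3879)
n_1 = (+0.0687, +0.9976)
n_2 = (-1.0000, -0.0000)
n_3 = (-0.8555, -0.5178)
n_4 = (-0.4799, -0.8773)
n_5 = (+0.3349, -0.9423)
n_6 = (+0.9541, -0.2993)
  (0,1): δ = 116.76°  ·
  (0,2): δ = 22.82°  ·
  (0,3): δ = 8.36°  ✓
  (0,4): δ = 38.50°  ·
  (0,5): δ = 86.74°  ·
  (0,6): δ = 139.76°  ·
  (1,2): δ = 86.06°  ·
  (1,3): δ = 54.88°  ·
  (1,4): δ = 24.74°  ·
  (1,5): δ = 23.50°  ·
  (1,6): δ = 76.52°  ·
  (2,3): δ = 148.82°  ·
  (2,4): δ = 118.68°  ·
  (2,5): δ = 70.44°  ·
  (2,6): δ = 17.42°  ·
  (3,4): δ = 149.86°  ·
  (3,5): δ = 101.62°  ·
  (3,6): δ = 48.60°  ·
  (4,5): δ = 131.76°  ·
  (4,6): δ = 78.74°  ·
  (5,6): δ = 126.98°  ·
antipodal pairs: 1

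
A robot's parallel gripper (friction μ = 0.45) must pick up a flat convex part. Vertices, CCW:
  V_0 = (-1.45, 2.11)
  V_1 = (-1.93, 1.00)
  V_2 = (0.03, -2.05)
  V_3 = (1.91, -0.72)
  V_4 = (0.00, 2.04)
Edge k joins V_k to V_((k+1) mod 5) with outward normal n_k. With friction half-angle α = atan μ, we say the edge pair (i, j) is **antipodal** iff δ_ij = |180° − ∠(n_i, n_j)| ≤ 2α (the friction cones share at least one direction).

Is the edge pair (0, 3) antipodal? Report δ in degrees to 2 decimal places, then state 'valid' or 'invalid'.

δ = 58.07°, invalid

α = atan 0.45 = 24.23°;  2α = 48.46°
edge 0: e_0 = (-0.48, -1.11);  n_0 = (-0.9179, +0.3969)
edge 3: e_3 = (-1.91, +2.76);  n_3 = (+0.8223, +0.5691)
∠(n_0, n_3) = 121.93°
δ = |180° − 121.93°| = 58.07°
58.07° > 2α = 48.46°  →  invalid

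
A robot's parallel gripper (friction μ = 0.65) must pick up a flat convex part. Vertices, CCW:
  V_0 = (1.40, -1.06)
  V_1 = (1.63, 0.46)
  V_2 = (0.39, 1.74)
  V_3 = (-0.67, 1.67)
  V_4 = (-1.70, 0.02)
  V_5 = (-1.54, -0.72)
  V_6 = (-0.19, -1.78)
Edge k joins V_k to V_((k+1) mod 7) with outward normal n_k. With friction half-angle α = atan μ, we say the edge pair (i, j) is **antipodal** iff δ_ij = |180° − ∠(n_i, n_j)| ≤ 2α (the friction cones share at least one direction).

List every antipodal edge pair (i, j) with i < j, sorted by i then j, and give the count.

α = atan 0.65 = 33.02°;  2α = 66.05°
n_0 = (+0.9887, -0.1496)
n_1 = (+0.7182, +0.6958)
n_2 = (-0.0659, +0.9978)
n_3 = (-0.8483, +0.5295)
n_4 = (-0.9774, -0.2113)
n_5 = (-0.6176, -0.7865)
n_6 = (+0.4125, -0.9110)
  (0,1): δ = 127.30°  ·
  (0,2): δ = 77.62°  ·
  (0,3): δ = 23.37°  ✓
  (0,4): δ = 20.80°  ✓
  (0,5): δ = 60.47°  ✓
  (0,6): δ = 122.97°  ·
  (1,2): δ = 130.31°  ·
  (1,3): δ = 76.06°  ·
  (1,4): δ = 31.89°  ✓
  (1,5): δ = 7.77°  ✓
  (1,6): δ = 70.27°  ·
  (2,3): δ = 125.75°  ·
  (2,4): δ = 81.58°  ·
  (2,5): δ = 41.92°  ✓
  (2,6): δ = 20.58°  ✓
  (3,4): δ = 135.83°  ·
  (3,5): δ = 96.16°  ·
  (3,6): δ = 33.66°  ✓
  (4,5): δ = 140.34°  ·
  (4,6): δ = 77.84°  ·
  (5,6): δ = 117.50°  ·
antipodal pairs: 8

count = 8; pairs: (0,3), (0,4), (0,5), (1,4), (1,5), (2,5), (2,6), (3,6)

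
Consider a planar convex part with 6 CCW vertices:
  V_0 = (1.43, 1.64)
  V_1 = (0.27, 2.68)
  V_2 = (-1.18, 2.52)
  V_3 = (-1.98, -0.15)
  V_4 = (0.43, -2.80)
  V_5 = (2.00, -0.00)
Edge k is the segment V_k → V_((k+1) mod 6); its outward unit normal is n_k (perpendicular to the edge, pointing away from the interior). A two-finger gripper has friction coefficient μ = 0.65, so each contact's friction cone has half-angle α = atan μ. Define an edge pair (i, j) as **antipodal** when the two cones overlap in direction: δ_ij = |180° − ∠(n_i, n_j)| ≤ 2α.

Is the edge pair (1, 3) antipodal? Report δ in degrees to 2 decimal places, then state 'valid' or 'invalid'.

α = atan 0.65 = 33.02°;  2α = 66.05°
edge 1: e_1 = (-1.45, -0.16);  n_1 = (-0.1097, +0.9940)
edge 3: e_3 = (+2.41, -2.65);  n_3 = (-0.7398, -0.6728)
∠(n_1, n_3) = 125.99°
δ = |180° − 125.99°| = 54.01°
54.01° ≤ 2α = 66.05°  →  valid

δ = 54.01°, valid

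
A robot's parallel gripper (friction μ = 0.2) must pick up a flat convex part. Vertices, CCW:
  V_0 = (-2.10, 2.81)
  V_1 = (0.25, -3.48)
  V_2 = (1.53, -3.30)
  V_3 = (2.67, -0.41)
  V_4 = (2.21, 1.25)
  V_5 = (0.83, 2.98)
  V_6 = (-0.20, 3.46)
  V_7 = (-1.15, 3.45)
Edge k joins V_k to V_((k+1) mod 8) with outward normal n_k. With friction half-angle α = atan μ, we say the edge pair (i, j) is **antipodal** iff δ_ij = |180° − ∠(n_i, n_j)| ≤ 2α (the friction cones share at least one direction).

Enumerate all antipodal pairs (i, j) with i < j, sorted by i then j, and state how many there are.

α = atan 0.2 = 11.31°;  2α = 22.62°
n_0 = (-0.9368, -0.3500)
n_1 = (+0.1393, -0.9903)
n_2 = (+0.9302, -0.3669)
n_3 = (+0.9637, +0.2670)
n_4 = (+0.7817, +0.6236)
n_5 = (+0.4224, +0.9064)
n_6 = (-0.0105, +0.9999)
n_7 = (-0.5587, +0.8294)
  (0,1): δ = 102.48°  ·
  (0,2): δ = 42.01°  ·
  (0,3): δ = 5.00°  ✓
  (0,4): δ = 18.09°  ✓
  (0,5): δ = 44.53°  ·
  (0,6): δ = 70.12°  ·
  (0,7): δ = 103.48°  ·
  (1,2): δ = 119.53°  ·
  (1,3): δ = 82.52°  ·
  (1,4): δ = 59.43°  ·
  (1,5): δ = 32.99°  ·
  (1,6): δ = 7.40°  ✓
  (1,7): δ = 25.96°  ·
  (2,3): δ = 142.98°  ·
  (2,4): δ = 119.89°  ·
  (2,5): δ = 93.46°  ·
  (2,6): δ = 67.87°  ·
  (2,7): δ = 34.51°  ·
  (3,4): δ = 156.91°  ·
  (3,5): δ = 130.47°  ·
  (3,6): δ = 104.89°  ·
  (3,7): δ = 71.52°  ·
  (4,5): δ = 153.57°  ·
  (4,6): δ = 127.98°  ·
  (4,7): δ = 94.61°  ·
  (5,6): δ = 154.41°  ·
  (5,7): δ = 121.05°  ·
  (6,7): δ = 146.64°  ·
antipodal pairs: 3

count = 3; pairs: (0,3), (0,4), (1,6)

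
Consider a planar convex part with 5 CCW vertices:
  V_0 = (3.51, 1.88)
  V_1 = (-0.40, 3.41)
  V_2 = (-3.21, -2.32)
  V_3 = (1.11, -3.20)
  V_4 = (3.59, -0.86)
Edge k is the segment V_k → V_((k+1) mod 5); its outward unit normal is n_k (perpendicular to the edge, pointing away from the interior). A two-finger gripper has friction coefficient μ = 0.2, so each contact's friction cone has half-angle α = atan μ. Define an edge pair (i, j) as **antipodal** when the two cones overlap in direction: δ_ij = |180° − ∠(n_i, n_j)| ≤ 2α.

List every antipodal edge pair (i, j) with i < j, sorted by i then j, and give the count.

count = 2; pairs: (0,2), (1,3)

α = atan 0.2 = 11.31°;  2α = 22.62°
n_0 = (+0.3644, +0.9312)
n_1 = (-0.8978, +0.4403)
n_2 = (-0.1996, -0.9799)
n_3 = (+0.6863, -0.7273)
n_4 = (+0.9996, +0.0292)
  (0,1): δ = 94.75°  ·
  (0,2): δ = 9.86°  ✓
  (0,3): δ = 64.71°  ·
  (0,4): δ = 113.04°  ·
  (1,2): δ = 75.39°  ·
  (1,3): δ = 20.54°  ✓
  (1,4): δ = 27.80°  ·
  (2,3): δ = 125.15°  ·
  (2,4): δ = 76.81°  ·
  (3,4): δ = 131.66°  ·
antipodal pairs: 2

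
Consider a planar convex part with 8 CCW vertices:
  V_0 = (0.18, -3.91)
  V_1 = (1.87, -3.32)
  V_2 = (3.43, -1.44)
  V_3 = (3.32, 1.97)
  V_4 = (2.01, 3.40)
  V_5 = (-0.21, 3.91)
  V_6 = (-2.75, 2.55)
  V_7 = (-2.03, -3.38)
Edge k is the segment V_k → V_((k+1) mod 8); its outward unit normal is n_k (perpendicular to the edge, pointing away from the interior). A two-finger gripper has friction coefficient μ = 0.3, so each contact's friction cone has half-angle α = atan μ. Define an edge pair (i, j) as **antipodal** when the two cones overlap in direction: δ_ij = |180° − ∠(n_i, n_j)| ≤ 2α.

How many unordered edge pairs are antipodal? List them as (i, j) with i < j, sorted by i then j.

α = atan 0.3 = 16.70°;  2α = 33.40°
n_0 = (+0.3296, -0.9441)
n_1 = (+0.7696, -0.6386)
n_2 = (+0.9995, +0.0322)
n_3 = (+0.7374, +0.6755)
n_4 = (+0.2239, +0.9746)
n_5 = (-0.4720, +0.8816)
n_6 = (-0.9927, -0.1205)
n_7 = (-0.2332, -0.9724)
  (0,1): δ = 148.93°  ·
  (0,2): δ = 107.40°  ·
  (0,3): δ = 66.75°  ·
  (0,4): δ = 32.18°  ✓
  (0,5): δ = 8.92°  ✓
  (0,6): δ = 77.68°  ·
  (0,7): δ = 147.27°  ·
  (1,2): δ = 138.47°  ·
  (1,3): δ = 97.82°  ·
  (1,4): δ = 63.25°  ·
  (1,5): δ = 22.15°  ✓
  (1,6): δ = 46.61°  ·
  (1,7): δ = 116.20°  ·
  (2,3): δ = 139.36°  ·
  (2,4): δ = 104.79°  ·
  (2,5): δ = 63.68°  ·
  (2,6): δ = 5.08°  ✓
  (2,7): δ = 74.67°  ·
  (3,4): δ = 145.43°  ·
  (3,5): δ = 104.33°  ·
  (3,6): δ = 35.57°  ·
  (3,7): δ = 34.02°  ·
  (4,5): δ = 138.90°  ·
  (4,6): δ = 70.14°  ·
  (4,7): δ = 0.55°  ✓
  (5,6): δ = 111.24°  ·
  (5,7): δ = 41.65°  ·
  (6,7): δ = 110.41°  ·
antipodal pairs: 5

count = 5; pairs: (0,4), (0,5), (1,5), (2,6), (4,7)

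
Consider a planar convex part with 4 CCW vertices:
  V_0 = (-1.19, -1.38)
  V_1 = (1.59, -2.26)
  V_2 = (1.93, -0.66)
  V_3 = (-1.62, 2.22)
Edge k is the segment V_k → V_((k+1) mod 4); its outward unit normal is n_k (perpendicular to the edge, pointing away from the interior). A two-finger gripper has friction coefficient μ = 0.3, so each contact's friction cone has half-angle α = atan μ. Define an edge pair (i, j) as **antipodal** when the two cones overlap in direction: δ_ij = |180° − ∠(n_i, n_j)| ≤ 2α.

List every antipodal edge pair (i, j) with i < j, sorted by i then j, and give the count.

α = atan 0.3 = 16.70°;  2α = 33.40°
n_0 = (-0.3018, -0.9534)
n_1 = (+0.9782, -0.2079)
n_2 = (+0.6300, +0.7766)
n_3 = (-0.9929, -0.1186)
  (0,1): δ = 84.43°  ·
  (0,2): δ = 21.49°  ✓
  (0,3): δ = 114.38°  ·
  (1,2): δ = 117.05°  ·
  (1,3): δ = 18.81°  ✓
  (2,3): δ = 44.14°  ·
antipodal pairs: 2

count = 2; pairs: (0,2), (1,3)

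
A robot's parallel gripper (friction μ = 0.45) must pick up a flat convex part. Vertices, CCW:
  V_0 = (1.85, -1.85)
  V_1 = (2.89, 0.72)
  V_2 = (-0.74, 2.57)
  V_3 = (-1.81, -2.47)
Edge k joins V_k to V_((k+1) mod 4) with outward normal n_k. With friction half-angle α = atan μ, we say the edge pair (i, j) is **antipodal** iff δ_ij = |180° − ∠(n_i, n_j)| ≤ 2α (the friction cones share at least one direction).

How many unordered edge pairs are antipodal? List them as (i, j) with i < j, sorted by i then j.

count = 2; pairs: (0,2), (1,3)

α = atan 0.45 = 24.23°;  2α = 48.46°
n_0 = (+0.9270, -0.3751)
n_1 = (+0.4541, +0.8910)
n_2 = (-0.9782, +0.2077)
n_3 = (+0.1670, -0.9860)
  (0,1): δ = 94.97°  ·
  (0,2): δ = 10.05°  ✓
  (0,3): δ = 121.65°  ·
  (1,2): δ = 74.98°  ·
  (1,3): δ = 36.62°  ✓
  (2,3): δ = 68.40°  ·
antipodal pairs: 2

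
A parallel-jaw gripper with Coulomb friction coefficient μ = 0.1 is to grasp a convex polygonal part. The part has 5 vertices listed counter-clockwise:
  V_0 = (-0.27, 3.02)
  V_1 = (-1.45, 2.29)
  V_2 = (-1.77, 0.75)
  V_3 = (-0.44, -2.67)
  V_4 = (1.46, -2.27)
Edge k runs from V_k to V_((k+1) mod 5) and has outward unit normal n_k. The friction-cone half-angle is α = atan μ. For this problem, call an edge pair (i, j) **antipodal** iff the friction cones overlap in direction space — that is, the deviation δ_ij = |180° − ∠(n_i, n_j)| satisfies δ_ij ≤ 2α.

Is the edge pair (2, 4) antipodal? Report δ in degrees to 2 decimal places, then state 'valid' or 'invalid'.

δ = 3.14°, valid

α = atan 0.1 = 5.71°;  2α = 11.42°
edge 2: e_2 = (+1.33, -3.42);  n_2 = (-0.9320, -0.3624)
edge 4: e_4 = (-1.73, +5.29);  n_4 = (+0.9505, +0.3108)
∠(n_2, n_4) = 176.86°
δ = |180° − 176.86°| = 3.14°
3.14° ≤ 2α = 11.42°  →  valid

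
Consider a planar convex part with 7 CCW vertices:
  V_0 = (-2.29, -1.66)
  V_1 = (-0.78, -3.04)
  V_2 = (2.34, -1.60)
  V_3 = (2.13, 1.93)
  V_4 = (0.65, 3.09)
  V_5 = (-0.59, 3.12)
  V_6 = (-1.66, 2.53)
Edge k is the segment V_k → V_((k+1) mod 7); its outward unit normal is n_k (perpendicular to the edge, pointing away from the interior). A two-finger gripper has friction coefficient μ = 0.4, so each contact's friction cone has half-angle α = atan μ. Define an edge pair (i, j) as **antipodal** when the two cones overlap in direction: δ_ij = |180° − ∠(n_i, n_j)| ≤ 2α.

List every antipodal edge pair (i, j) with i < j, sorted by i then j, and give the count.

count = 5; pairs: (0,3), (0,4), (1,4), (1,5), (2,6)

α = atan 0.4 = 21.80°;  2α = 43.60°
n_0 = (-0.6746, -0.7382)
n_1 = (+0.4191, -0.9080)
n_2 = (+0.9982, +0.0594)
n_3 = (+0.6169, +0.7871)
n_4 = (+0.0242, +0.9997)
n_5 = (-0.4829, +0.8757)
n_6 = (-0.9889, +0.1487)
  (0,1): δ = 112.80°  ·
  (0,2): δ = 44.17°  ·
  (0,3): δ = 4.34°  ✓
  (0,4): δ = 41.04°  ✓
  (0,5): δ = 71.30°  ·
  (0,6): δ = 123.87°  ·
  (1,2): δ = 111.37°  ·
  (1,3): δ = 62.86°  ·
  (1,4): δ = 26.16°  ✓
  (1,5): δ = 4.10°  ✓
  (1,6): δ = 56.67°  ·
  (2,3): δ = 131.49°  ·
  (2,4): δ = 94.79°  ·
  (2,5): δ = 64.53°  ·
  (2,6): δ = 11.96°  ✓
  (3,4): δ = 143.30°  ·
  (3,5): δ = 113.04°  ·
  (3,6): δ = 60.46°  ·
  (4,5): δ = 149.74°  ·
  (4,6): δ = 97.16°  ·
  (5,6): δ = 127.42°  ·
antipodal pairs: 5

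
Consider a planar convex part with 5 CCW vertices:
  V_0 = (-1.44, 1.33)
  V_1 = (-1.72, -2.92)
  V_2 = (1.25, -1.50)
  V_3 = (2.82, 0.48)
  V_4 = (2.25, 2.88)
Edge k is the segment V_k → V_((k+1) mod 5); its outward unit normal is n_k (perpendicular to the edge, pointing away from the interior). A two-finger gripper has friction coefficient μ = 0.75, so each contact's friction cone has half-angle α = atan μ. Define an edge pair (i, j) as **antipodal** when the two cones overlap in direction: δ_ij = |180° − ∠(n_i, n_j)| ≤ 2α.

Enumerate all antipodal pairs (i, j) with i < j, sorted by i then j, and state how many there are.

count = 5; pairs: (0,1), (0,2), (0,3), (1,4), (2,4)

α = atan 0.75 = 36.87°;  2α = 73.74°
n_0 = (-0.9978, +0.0657)
n_1 = (+0.4313, -0.9022)
n_2 = (+0.7836, -0.6213)
n_3 = (+0.9729, +0.2311)
n_4 = (-0.3873, +0.9220)
  (0,1): δ = 60.68°  ✓
  (0,2): δ = 34.64°  ✓
  (0,3): δ = 17.13°  ✓
  (0,4): δ = 116.55°  ·
  (1,2): δ = 153.97°  ·
  (1,3): δ = 102.19°  ·
  (1,4): δ = 2.77°  ✓
  (2,3): δ = 128.23°  ·
  (2,4): δ = 28.80°  ✓
  (3,4): δ = 80.58°  ·
antipodal pairs: 5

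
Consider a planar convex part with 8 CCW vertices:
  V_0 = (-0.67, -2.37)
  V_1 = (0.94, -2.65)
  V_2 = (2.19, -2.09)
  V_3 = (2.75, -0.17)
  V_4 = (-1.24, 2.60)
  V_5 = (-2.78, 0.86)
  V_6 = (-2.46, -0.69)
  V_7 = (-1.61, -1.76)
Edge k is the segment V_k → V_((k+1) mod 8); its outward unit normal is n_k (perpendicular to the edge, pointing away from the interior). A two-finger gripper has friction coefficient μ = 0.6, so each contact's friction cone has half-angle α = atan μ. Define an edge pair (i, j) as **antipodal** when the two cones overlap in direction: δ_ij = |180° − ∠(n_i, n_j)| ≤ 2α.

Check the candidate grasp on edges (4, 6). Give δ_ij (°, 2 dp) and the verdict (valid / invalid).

δ = 100.03°, invalid

α = atan 0.6 = 30.96°;  2α = 61.93°
edge 4: e_4 = (-1.54, -1.74);  n_4 = (-0.7488, +0.6628)
edge 6: e_6 = (+0.85, -1.07);  n_6 = (-0.7830, -0.6220)
∠(n_4, n_6) = 79.97°
δ = |180° − 79.97°| = 100.03°
100.03° > 2α = 61.93°  →  invalid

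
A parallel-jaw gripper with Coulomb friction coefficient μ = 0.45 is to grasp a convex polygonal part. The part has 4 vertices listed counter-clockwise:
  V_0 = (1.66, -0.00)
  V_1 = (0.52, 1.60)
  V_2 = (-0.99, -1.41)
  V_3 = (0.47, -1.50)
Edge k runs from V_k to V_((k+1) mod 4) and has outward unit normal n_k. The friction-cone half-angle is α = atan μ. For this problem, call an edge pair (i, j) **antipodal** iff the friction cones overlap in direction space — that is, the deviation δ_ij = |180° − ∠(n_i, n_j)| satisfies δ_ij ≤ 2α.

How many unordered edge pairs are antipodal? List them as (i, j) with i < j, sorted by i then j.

count = 1; pairs: (1,3)

α = atan 0.45 = 24.23°;  2α = 48.46°
n_0 = (+0.8144, +0.5803)
n_1 = (-0.8938, +0.4484)
n_2 = (-0.0615, -0.9981)
n_3 = (+0.7834, -0.6215)
  (0,1): δ = 62.11°  ·
  (0,2): δ = 51.00°  ·
  (0,3): δ = 106.10°  ·
  (1,2): δ = 66.89°  ·
  (1,3): δ = 11.78°  ✓
  (2,3): δ = 124.90°  ·
antipodal pairs: 1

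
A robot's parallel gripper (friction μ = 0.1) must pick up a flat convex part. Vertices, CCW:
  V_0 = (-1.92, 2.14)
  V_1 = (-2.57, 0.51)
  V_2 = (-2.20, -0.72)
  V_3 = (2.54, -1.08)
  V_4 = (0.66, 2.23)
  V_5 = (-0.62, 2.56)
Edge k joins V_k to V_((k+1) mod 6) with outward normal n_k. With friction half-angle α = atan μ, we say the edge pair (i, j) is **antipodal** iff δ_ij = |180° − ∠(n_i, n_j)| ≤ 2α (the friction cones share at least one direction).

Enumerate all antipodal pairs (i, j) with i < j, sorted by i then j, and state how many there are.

α = atan 0.1 = 5.71°;  2α = 11.42°
n_0 = (-0.9289, +0.3704)
n_1 = (-0.9576, -0.2881)
n_2 = (-0.0757, -0.9971)
n_3 = (+0.8695, +0.4939)
n_4 = (+0.2496, +0.9683)
n_5 = (-0.3074, +0.9516)
  (0,1): δ = 141.52°  ·
  (0,2): δ = 72.60°  ·
  (0,3): δ = 51.34°  ·
  (0,4): δ = 97.28°  ·
  (0,5): δ = 129.65°  ·
  (1,2): δ = 111.09°  ·
  (1,3): δ = 12.85°  ·
  (1,4): δ = 58.80°  ·
  (1,5): δ = 91.16°  ·
  (2,3): δ = 56.06°  ·
  (2,4): δ = 10.11°  ✓
  (2,5): δ = 22.25°  ·
  (3,4): δ = 134.05°  ·
  (3,5): δ = 101.69°  ·
  (4,5): δ = 147.64°  ·
antipodal pairs: 1

count = 1; pairs: (2,4)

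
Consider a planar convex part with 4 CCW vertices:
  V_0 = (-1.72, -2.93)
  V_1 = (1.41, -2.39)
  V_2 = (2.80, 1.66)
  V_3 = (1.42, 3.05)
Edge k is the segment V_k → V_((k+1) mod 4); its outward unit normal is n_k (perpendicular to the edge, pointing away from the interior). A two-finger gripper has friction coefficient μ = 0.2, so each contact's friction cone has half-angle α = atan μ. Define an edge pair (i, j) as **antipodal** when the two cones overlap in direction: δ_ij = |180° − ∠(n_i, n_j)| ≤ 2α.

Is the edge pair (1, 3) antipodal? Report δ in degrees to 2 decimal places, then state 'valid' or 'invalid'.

α = atan 0.2 = 11.31°;  2α = 22.62°
edge 1: e_1 = (+1.39, +4.05);  n_1 = (+0.9458, -0.3246)
edge 3: e_3 = (-3.14, -5.98);  n_3 = (-0.8854, +0.4649)
∠(n_1, n_3) = 171.24°
δ = |180° − 171.24°| = 8.76°
8.76° ≤ 2α = 22.62°  →  valid

δ = 8.76°, valid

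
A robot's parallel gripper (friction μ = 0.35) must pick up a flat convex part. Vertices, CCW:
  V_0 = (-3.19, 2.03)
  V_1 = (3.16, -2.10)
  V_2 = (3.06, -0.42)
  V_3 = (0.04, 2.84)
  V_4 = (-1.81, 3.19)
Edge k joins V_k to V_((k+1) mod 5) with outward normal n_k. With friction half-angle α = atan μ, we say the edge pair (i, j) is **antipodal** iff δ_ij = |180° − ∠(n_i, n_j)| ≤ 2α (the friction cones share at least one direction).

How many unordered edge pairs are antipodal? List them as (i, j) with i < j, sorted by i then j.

count = 2; pairs: (0,2), (0,3)

α = atan 0.35 = 19.29°;  2α = 38.58°
n_0 = (-0.5452, -0.8383)
n_1 = (+0.9982, +0.0594)
n_2 = (+0.7336, +0.6796)
n_3 = (+0.1859, +0.9826)
n_4 = (-0.6435, +0.7655)
  (0,1): δ = 53.55°  ·
  (0,2): δ = 14.15°  ✓
  (0,3): δ = 22.33°  ✓
  (0,4): δ = 73.09°  ·
  (1,2): δ = 140.60°  ·
  (1,3): δ = 104.12°  ·
  (1,4): δ = 53.36°  ·
  (2,3): δ = 143.52°  ·
  (2,4): δ = 92.76°  ·
  (3,4): δ = 129.24°  ·
antipodal pairs: 2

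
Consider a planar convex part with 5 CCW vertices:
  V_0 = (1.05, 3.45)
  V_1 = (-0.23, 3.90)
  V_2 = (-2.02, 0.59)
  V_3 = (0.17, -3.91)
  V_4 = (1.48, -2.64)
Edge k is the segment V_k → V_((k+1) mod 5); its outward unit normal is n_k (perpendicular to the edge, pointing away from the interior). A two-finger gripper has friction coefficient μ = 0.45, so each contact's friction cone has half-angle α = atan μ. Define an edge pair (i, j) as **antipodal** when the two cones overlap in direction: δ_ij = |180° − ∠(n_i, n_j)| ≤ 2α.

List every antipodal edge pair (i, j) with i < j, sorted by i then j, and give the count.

count = 4; pairs: (0,2), (1,3), (1,4), (2,4)

α = atan 0.45 = 24.23°;  2α = 48.46°
n_0 = (+0.3317, +0.9434)
n_1 = (-0.8796, +0.4757)
n_2 = (-0.8992, -0.4376)
n_3 = (+0.6961, -0.7180)
n_4 = (+0.9975, +0.0704)
  (0,1): δ = 99.03°  ·
  (0,2): δ = 44.68°  ✓
  (0,3): δ = 63.48°  ·
  (0,4): δ = 113.41°  ·
  (1,2): δ = 125.65°  ·
  (1,3): δ = 17.48°  ✓
  (1,4): δ = 32.44°  ✓
  (2,3): δ = 71.84°  ·
  (2,4): δ = 21.91°  ✓
  (3,4): δ = 130.07°  ·
antipodal pairs: 4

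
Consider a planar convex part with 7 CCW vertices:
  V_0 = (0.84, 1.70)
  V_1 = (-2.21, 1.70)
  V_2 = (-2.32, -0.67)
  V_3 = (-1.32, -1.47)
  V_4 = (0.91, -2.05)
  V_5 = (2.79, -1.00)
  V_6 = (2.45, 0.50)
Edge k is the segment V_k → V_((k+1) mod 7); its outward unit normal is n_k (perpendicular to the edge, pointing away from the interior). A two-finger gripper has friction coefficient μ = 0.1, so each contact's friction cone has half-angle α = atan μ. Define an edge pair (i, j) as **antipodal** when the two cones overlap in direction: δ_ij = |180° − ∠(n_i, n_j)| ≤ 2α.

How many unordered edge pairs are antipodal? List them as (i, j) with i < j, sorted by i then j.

count = 1; pairs: (2,6)

α = atan 0.1 = 5.71°;  2α = 11.42°
n_0 = (+0.0000, +1.0000)
n_1 = (-0.9989, +0.0464)
n_2 = (-0.6247, -0.7809)
n_3 = (-0.2517, -0.9678)
n_4 = (+0.4876, -0.8731)
n_5 = (+0.9753, +0.2211)
n_6 = (+0.5976, +0.8018)
  (0,1): δ = 92.66°  ·
  (0,2): δ = 38.66°  ·
  (0,3): δ = 14.58°  ·
  (0,4): δ = 29.18°  ·
  (0,5): δ = 102.77°  ·
  (0,6): δ = 143.30°  ·
  (1,2): δ = 126.00°  ·
  (1,3): δ = 101.92°  ·
  (1,4): δ = 58.16°  ·
  (1,5): δ = 15.43°  ·
  (1,6): δ = 55.96°  ·
  (2,3): δ = 155.92°  ·
  (2,4): δ = 112.16°  ·
  (2,5): δ = 38.57°  ·
  (2,6): δ = 1.96°  ✓
  (3,4): δ = 136.24°  ·
  (3,5): δ = 62.65°  ·
  (3,6): δ = 22.12°  ·
  (4,5): δ = 106.41°  ·
  (4,6): δ = 65.88°  ·
  (5,6): δ = 139.47°  ·
antipodal pairs: 1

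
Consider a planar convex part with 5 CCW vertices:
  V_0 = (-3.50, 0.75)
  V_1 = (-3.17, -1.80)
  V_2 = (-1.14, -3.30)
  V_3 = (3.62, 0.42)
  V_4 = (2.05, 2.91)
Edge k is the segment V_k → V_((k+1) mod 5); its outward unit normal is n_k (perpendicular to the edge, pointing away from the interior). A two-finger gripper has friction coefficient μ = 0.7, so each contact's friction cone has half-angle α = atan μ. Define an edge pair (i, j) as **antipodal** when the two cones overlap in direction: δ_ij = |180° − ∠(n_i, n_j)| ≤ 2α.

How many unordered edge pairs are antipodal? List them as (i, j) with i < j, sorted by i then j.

count = 5; pairs: (0,2), (0,3), (1,3), (1,4), (2,4)

α = atan 0.7 = 34.99°;  2α = 69.98°
n_0 = (-0.9917, -0.1283)
n_1 = (-0.5943, -0.8043)
n_2 = (+0.6158, -0.7879)
n_3 = (+0.8459, +0.5334)
n_4 = (-0.3627, +0.9319)
  (0,1): δ = 133.84°  ·
  (0,2): δ = 59.37°  ✓
  (0,3): δ = 24.86°  ✓
  (0,4): δ = 103.89°  ·
  (1,2): δ = 105.53°  ·
  (1,3): δ = 21.31°  ✓
  (1,4): δ = 57.73°  ✓
  (2,3): δ = 95.78°  ·
  (2,4): δ = 16.74°  ✓
  (3,4): δ = 100.97°  ·
antipodal pairs: 5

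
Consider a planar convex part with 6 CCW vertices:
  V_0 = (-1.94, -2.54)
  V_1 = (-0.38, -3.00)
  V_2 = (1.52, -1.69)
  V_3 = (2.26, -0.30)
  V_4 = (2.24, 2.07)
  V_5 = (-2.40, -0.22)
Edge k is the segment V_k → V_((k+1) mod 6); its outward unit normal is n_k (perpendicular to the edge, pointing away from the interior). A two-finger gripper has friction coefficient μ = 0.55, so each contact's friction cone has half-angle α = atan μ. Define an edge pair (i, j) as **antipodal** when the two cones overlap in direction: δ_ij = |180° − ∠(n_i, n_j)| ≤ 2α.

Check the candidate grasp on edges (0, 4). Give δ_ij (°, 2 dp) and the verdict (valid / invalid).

δ = 42.70°, valid

α = atan 0.55 = 28.81°;  2α = 57.62°
edge 0: e_0 = (+1.56, -0.46);  n_0 = (-0.2828, -0.9592)
edge 4: e_4 = (-4.64, -2.29);  n_4 = (-0.4426, +0.8967)
∠(n_0, n_4) = 137.30°
δ = |180° − 137.30°| = 42.70°
42.70° ≤ 2α = 57.62°  →  valid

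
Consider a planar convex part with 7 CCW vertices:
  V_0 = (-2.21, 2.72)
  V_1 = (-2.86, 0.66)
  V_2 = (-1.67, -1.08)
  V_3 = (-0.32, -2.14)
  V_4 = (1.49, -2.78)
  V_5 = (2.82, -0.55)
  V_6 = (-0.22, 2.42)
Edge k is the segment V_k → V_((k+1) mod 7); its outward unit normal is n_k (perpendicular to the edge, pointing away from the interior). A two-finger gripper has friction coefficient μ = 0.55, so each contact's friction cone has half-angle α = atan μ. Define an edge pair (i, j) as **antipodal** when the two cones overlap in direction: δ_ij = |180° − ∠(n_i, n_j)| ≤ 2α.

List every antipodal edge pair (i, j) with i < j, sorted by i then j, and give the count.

α = atan 0.55 = 28.81°;  2α = 57.62°
n_0 = (-0.9537, +0.3009)
n_1 = (-0.8254, -0.5645)
n_2 = (-0.6176, -0.7865)
n_3 = (-0.3334, -0.9428)
n_4 = (+0.8588, -0.5122)
n_5 = (+0.6988, +0.7153)
n_6 = (+0.1491, +0.9888)
  (0,1): δ = 128.12°  ·
  (0,2): δ = 110.63°  ·
  (0,3): δ = 91.96°  ·
  (0,4): δ = 13.30°  ✓
  (0,5): δ = 63.18°  ·
  (0,6): δ = 98.94°  ·
  (1,2): δ = 162.51°  ·
  (1,3): δ = 143.84°  ·
  (1,4): δ = 65.18°  ·
  (1,5): δ = 11.30°  ✓
  (1,6): δ = 47.06°  ✓
  (2,3): δ = 161.33°  ·
  (2,4): δ = 82.67°  ·
  (2,5): δ = 6.19°  ✓
  (2,6): δ = 29.57°  ✓
  (3,4): δ = 101.34°  ·
  (3,5): δ = 24.86°  ✓
  (3,6): δ = 10.90°  ✓
  (4,5): δ = 103.52°  ·
  (4,6): δ = 67.76°  ·
  (5,6): δ = 144.24°  ·
antipodal pairs: 7

count = 7; pairs: (0,4), (1,5), (1,6), (2,5), (2,6), (3,5), (3,6)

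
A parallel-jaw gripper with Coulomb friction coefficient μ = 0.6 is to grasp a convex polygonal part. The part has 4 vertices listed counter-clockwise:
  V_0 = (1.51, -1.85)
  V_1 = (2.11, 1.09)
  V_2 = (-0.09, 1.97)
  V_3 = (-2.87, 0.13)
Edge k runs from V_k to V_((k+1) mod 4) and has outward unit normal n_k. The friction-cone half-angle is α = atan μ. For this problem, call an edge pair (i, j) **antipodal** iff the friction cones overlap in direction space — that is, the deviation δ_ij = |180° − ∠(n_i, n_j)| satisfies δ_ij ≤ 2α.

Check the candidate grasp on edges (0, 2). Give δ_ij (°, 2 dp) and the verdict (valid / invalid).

α = atan 0.6 = 30.96°;  2α = 61.93°
edge 0: e_0 = (+0.60, +2.94);  n_0 = (+0.9798, -0.2000)
edge 2: e_2 = (-2.78, -1.84);  n_2 = (-0.5519, +0.8339)
∠(n_0, n_2) = 135.03°
δ = |180° − 135.03°| = 44.97°
44.97° ≤ 2α = 61.93°  →  valid

δ = 44.97°, valid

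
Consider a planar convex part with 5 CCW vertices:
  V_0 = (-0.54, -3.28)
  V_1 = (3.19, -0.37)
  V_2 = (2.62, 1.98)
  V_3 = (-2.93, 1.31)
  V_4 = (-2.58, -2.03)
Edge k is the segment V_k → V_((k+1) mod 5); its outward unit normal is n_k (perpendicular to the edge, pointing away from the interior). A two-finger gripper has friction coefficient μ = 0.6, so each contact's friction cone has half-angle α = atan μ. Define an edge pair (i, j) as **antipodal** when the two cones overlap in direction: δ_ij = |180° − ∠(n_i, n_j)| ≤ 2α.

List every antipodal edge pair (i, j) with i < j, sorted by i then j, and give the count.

count = 5; pairs: (0,2), (0,3), (1,3), (1,4), (2,4)

α = atan 0.6 = 30.96°;  2α = 61.93°
n_0 = (+0.6151, -0.7884)
n_1 = (+0.9718, +0.2357)
n_2 = (-0.1199, +0.9928)
n_3 = (-0.9946, -0.1042)
n_4 = (-0.5225, -0.8527)
  (0,1): δ = 114.33°  ·
  (0,2): δ = 31.08°  ✓
  (0,3): δ = 58.02°  ✓
  (0,4): δ = 110.54°  ·
  (1,2): δ = 96.75°  ·
  (1,3): δ = 7.65°  ✓
  (1,4): δ = 44.87°  ✓
  (2,3): δ = 90.90°  ·
  (2,4): δ = 38.38°  ✓
  (3,4): δ = 127.48°  ·
antipodal pairs: 5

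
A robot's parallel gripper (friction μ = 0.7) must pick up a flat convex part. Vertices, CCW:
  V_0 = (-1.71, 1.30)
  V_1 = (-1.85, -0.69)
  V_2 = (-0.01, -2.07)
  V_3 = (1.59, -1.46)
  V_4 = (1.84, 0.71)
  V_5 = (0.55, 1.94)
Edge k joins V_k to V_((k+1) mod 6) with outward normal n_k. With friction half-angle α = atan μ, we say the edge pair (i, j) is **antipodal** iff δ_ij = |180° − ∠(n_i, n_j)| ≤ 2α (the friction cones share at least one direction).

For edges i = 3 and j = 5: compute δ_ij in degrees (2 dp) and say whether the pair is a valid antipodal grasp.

δ = 67.62°, valid

α = atan 0.7 = 34.99°;  2α = 69.98°
edge 3: e_3 = (+0.25, +2.17);  n_3 = (+0.9934, -0.1145)
edge 5: e_5 = (-2.26, -0.64);  n_5 = (-0.2725, +0.9622)
∠(n_3, n_5) = 112.38°
δ = |180° − 112.38°| = 67.62°
67.62° ≤ 2α = 69.98°  →  valid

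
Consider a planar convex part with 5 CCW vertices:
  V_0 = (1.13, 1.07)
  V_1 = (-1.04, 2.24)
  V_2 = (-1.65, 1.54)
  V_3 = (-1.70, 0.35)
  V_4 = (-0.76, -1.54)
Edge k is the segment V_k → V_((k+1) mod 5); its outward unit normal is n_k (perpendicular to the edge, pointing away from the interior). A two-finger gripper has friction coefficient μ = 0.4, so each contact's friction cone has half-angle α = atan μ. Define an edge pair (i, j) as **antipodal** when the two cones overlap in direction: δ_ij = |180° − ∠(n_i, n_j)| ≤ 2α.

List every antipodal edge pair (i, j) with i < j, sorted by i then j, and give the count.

count = 3; pairs: (0,3), (1,4), (2,4)

α = atan 0.4 = 21.80°;  2α = 43.60°
n_0 = (+0.4746, +0.8802)
n_1 = (-0.7539, +0.6570)
n_2 = (-0.9991, +0.0420)
n_3 = (-0.8954, -0.4453)
n_4 = (+0.8099, -0.5865)
  (0,1): δ = 102.74°  ·
  (0,2): δ = 64.07°  ·
  (0,3): δ = 35.22°  ✓
  (0,4): δ = 82.42°  ·
  (1,2): δ = 141.34°  ·
  (1,3): δ = 112.49°  ·
  (1,4): δ = 5.16°  ✓
  (2,3): δ = 151.15°  ·
  (2,4): δ = 33.50°  ✓
  (3,4): δ = 62.35°  ·
antipodal pairs: 3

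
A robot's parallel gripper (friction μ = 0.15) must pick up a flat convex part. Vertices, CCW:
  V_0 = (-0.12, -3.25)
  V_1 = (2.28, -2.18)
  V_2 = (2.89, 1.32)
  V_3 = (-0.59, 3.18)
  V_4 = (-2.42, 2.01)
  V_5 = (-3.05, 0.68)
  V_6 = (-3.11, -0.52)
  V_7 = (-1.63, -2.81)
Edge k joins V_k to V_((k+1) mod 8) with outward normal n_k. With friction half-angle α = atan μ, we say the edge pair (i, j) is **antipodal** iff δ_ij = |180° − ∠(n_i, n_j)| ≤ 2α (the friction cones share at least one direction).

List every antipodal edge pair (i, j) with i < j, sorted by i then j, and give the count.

α = atan 0.15 = 8.53°;  2α = 17.06°
n_0 = (+0.4072, -0.9133)
n_1 = (+0.9851, -0.1717)
n_2 = (+0.4714, +0.8819)
n_3 = (-0.5387, +0.8425)
n_4 = (-0.9037, +0.4281)
n_5 = (-0.9988, +0.0499)
n_6 = (-0.8399, -0.5428)
n_7 = (-0.2798, -0.9601)
  (0,1): δ = 123.92°  ·
  (0,2): δ = 52.15°  ·
  (0,3): δ = 8.56°  ✓
  (0,4): δ = 40.62°  ·
  (0,5): δ = 63.11°  ·
  (0,6): δ = 98.85°  ·
  (0,7): δ = 139.73°  ·
  (1,2): δ = 108.24°  ·
  (1,3): δ = 47.52°  ·
  (1,4): δ = 15.46°  ✓
  (1,5): δ = 7.02°  ✓
  (1,6): δ = 42.76°  ·
  (1,7): δ = 83.64°  ·
  (2,3): δ = 119.28°  ·
  (2,4): δ = 87.22°  ·
  (2,5): δ = 64.74°  ·
  (2,6): δ = 29.00°  ·
  (2,7): δ = 11.88°  ✓
  (3,4): δ = 147.94°  ·
  (3,5): δ = 125.45°  ·
  (3,6): δ = 89.72°  ·
  (3,7): δ = 48.84°  ·
  (4,5): δ = 157.52°  ·
  (4,6): δ = 121.78°  ·
  (4,7): δ = 80.90°  ·
  (5,6): δ = 144.26°  ·
  (5,7): δ = 103.38°  ·
  (6,7): δ = 139.12°  ·
antipodal pairs: 4

count = 4; pairs: (0,3), (1,4), (1,5), (2,7)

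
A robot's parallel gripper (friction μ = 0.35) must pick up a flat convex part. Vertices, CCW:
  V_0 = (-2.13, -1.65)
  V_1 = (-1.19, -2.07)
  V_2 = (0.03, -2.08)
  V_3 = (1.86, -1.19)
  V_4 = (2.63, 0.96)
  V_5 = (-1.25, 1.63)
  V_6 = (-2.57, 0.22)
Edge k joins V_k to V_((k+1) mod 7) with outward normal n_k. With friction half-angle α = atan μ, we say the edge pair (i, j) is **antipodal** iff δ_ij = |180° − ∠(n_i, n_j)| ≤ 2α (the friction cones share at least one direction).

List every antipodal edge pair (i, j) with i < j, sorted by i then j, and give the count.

α = atan 0.35 = 19.29°;  2α = 38.58°
n_0 = (-0.4079, -0.9130)
n_1 = (-0.0082, -1.0000)
n_2 = (+0.4374, -0.8993)
n_3 = (+0.9414, -0.3372)
n_4 = (+0.1702, +0.9854)
n_5 = (-0.7300, +0.6834)
n_6 = (-0.9734, -0.2290)
  (0,1): δ = 156.39°  ·
  (0,2): δ = 129.99°  ·
  (0,3): δ = 85.63°  ·
  (0,4): δ = 14.28°  ✓
  (0,5): δ = 70.96°  ·
  (0,6): δ = 127.32°  ·
  (1,2): δ = 153.59°  ·
  (1,3): δ = 109.23°  ·
  (1,4): δ = 9.33°  ✓
  (1,5): δ = 47.36°  ·
  (1,6): δ = 103.71°  ·
  (2,3): δ = 135.64°  ·
  (2,4): δ = 35.73°  ✓
  (2,5): δ = 20.95°  ✓
  (2,6): δ = 77.31°  ·
  (3,4): δ = 80.09°  ·
  (3,5): δ = 23.41°  ✓
  (3,6): δ = 32.94°  ✓
  (4,5): δ = 123.31°  ·
  (4,6): δ = 66.96°  ·
  (5,6): δ = 123.65°  ·
antipodal pairs: 6

count = 6; pairs: (0,4), (1,4), (2,4), (2,5), (3,5), (3,6)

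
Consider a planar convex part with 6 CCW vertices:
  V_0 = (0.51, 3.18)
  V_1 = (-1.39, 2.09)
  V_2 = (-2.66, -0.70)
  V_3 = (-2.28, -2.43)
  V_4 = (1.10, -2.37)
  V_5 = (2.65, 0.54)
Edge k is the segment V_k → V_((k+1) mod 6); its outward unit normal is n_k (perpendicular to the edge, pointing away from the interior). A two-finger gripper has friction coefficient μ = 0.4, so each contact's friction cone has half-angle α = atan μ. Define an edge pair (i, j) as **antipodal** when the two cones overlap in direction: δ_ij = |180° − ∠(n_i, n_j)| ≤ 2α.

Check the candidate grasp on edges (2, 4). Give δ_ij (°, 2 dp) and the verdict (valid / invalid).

α = atan 0.4 = 21.80°;  2α = 43.60°
edge 2: e_2 = (+0.38, -1.73);  n_2 = (-0.9767, -0.2145)
edge 4: e_4 = (+1.55, +2.91);  n_4 = (+0.8826, -0.4701)
∠(n_2, n_4) = 139.57°
δ = |180° − 139.57°| = 40.43°
40.43° ≤ 2α = 43.60°  →  valid

δ = 40.43°, valid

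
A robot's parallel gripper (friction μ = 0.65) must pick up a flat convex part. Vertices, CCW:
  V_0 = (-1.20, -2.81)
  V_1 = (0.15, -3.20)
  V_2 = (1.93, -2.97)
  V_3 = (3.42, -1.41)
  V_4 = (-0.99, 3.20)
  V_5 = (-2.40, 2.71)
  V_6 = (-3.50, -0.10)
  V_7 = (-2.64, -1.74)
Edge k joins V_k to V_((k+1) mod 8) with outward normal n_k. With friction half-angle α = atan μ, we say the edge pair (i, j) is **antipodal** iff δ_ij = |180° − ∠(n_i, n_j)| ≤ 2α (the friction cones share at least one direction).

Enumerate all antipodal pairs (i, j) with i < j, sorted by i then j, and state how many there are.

count = 11; pairs: (0,3), (0,4), (1,3), (1,4), (1,5), (2,4), (2,5), (3,5), (3,6), (3,7), (4,7)

α = atan 0.65 = 33.02°;  2α = 66.05°
n_0 = (-0.2775, -0.9607)
n_1 = (+0.1281, -0.9918)
n_2 = (+0.7231, -0.6907)
n_3 = (+0.7226, +0.6913)
n_4 = (-0.3283, +0.9446)
n_5 = (-0.9312, +0.3645)
n_6 = (-0.8856, -0.4644)
n_7 = (-0.5964, -0.8027)
  (0,1): δ = 156.52°  ·
  (0,2): δ = 117.57°  ·
  (0,3): δ = 30.16°  ✓
  (0,4): δ = 35.28°  ✓
  (0,5): δ = 84.74°  ·
  (0,6): δ = 133.79°  ·
  (0,7): δ = 159.50°  ·
  (1,2): δ = 141.05°  ·
  (1,3): δ = 53.63°  ✓
  (1,4): δ = 11.80°  ✓
  (1,5): δ = 61.26°  ✓
  (1,6): δ = 110.31°  ·
  (1,7): δ = 136.02°  ·
  (2,3): δ = 92.58°  ·
  (2,4): δ = 27.15°  ✓
  (2,5): δ = 22.31°  ✓
  (2,6): δ = 71.36°  ·
  (2,7): δ = 97.07°  ·
  (3,4): δ = 114.57°  ·
  (3,5): δ = 65.11°  ✓
  (3,6): δ = 16.06°  ✓
  (3,7): δ = 9.66°  ✓
  (4,5): δ = 130.54°  ·
  (4,6): δ = 81.49°  ·
  (4,7): δ = 55.78°  ✓
  (5,6): δ = 130.95°  ·
  (5,7): δ = 105.24°  ·
  (6,7): δ = 154.29°  ·
antipodal pairs: 11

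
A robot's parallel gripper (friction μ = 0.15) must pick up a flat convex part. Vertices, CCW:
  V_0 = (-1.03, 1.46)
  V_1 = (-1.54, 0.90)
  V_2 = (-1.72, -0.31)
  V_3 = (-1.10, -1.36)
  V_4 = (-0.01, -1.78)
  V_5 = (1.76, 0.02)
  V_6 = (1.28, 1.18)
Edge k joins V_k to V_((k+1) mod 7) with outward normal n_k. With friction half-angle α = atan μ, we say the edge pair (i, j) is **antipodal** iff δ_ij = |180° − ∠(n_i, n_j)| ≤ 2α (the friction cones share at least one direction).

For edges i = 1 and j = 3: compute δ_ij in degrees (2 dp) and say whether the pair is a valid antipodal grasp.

α = atan 0.15 = 8.53°;  2α = 17.06°
edge 1: e_1 = (-0.18, -1.21);  n_1 = (-0.9891, +0.1471)
edge 3: e_3 = (+1.09, -0.42);  n_3 = (-0.3596, -0.9331)
∠(n_1, n_3) = 77.39°
δ = |180° − 77.39°| = 102.61°
102.61° > 2α = 17.06°  →  invalid

δ = 102.61°, invalid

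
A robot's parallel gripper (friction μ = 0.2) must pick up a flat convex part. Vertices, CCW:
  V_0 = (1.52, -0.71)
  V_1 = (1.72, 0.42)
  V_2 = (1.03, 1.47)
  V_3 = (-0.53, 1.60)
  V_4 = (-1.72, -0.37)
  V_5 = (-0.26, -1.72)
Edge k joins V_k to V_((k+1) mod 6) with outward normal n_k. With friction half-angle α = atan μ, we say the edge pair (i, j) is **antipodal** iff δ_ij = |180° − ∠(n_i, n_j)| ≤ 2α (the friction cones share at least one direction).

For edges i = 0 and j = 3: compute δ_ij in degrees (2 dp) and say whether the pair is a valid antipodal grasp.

α = atan 0.2 = 11.31°;  2α = 22.62°
edge 0: e_0 = (+0.20, +1.13);  n_0 = (+0.9847, -0.1743)
edge 3: e_3 = (-1.19, -1.97);  n_3 = (-0.8560, +0.5170)
∠(n_0, n_3) = 158.90°
δ = |180° − 158.90°| = 21.10°
21.10° ≤ 2α = 22.62°  →  valid

δ = 21.10°, valid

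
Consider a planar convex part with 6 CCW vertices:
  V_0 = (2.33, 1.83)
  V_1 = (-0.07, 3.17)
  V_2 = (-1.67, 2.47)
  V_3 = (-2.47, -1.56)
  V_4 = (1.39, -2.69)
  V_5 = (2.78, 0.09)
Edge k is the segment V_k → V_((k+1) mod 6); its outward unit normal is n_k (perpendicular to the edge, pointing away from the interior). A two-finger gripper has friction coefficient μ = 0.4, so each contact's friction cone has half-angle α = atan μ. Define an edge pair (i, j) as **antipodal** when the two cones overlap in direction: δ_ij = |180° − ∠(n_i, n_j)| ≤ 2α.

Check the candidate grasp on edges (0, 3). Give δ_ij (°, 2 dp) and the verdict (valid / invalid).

δ = 12.86°, valid

α = atan 0.4 = 21.80°;  2α = 43.60°
edge 0: e_0 = (-2.40, +1.34);  n_0 = (+0.4875, +0.8731)
edge 3: e_3 = (+3.86, -1.13);  n_3 = (-0.2810, -0.9597)
∠(n_0, n_3) = 167.14°
δ = |180° − 167.14°| = 12.86°
12.86° ≤ 2α = 43.60°  →  valid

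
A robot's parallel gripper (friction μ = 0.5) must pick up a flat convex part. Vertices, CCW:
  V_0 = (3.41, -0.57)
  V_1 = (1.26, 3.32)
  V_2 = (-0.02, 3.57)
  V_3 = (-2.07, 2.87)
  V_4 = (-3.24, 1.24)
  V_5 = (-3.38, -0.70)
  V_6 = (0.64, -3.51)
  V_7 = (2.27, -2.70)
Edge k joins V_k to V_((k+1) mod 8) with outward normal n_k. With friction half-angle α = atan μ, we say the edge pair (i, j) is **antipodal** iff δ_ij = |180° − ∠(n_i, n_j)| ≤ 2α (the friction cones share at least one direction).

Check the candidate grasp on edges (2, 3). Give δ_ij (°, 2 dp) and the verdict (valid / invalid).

α = atan 0.5 = 26.57°;  2α = 53.13°
edge 2: e_2 = (-2.05, -0.70);  n_2 = (-0.3231, +0.9463)
edge 3: e_3 = (-1.17, -1.63);  n_3 = (-0.8124, +0.5831)
∠(n_2, n_3) = 35.48°
δ = |180° − 35.48°| = 144.52°
144.52° > 2α = 53.13°  →  invalid

δ = 144.52°, invalid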